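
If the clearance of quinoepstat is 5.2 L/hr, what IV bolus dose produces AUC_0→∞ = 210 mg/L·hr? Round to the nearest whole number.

Dose_iv = CL × AUC_0→∞
     = 5.2 × 210 = 1092 mg

Dose = 1092 mg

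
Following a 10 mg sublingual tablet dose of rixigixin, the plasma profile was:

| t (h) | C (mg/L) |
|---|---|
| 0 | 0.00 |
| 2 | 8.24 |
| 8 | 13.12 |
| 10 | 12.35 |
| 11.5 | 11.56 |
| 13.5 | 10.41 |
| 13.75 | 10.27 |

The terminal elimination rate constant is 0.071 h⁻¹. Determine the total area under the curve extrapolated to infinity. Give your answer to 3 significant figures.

AUC = 285 mg/L·h

Trapezoidal AUC_0→13.75:
  [0→2]: (0.00+8.24)/2 × 2 = 8.24
  [2→8]: (8.24+13.12)/2 × 6 = 64.08
  [8→10]: (13.12+12.35)/2 × 2 = 25.47
  [10→11.5]: (12.35+11.56)/2 × 1.5 = 17.9325
  [11.5→13.5]: (11.56+10.41)/2 × 2 = 21.97
  [13.5→13.75]: (10.41+10.27)/2 × 0.25 = 2.585
  Sum = 140.2775 mg/L·h
Extrapolated tail: C_last / k_e = 10.27 / 0.071 = 144.648
AUC_0→∞ = 140.2775 + 144.648 = 284.9255 mg/L·h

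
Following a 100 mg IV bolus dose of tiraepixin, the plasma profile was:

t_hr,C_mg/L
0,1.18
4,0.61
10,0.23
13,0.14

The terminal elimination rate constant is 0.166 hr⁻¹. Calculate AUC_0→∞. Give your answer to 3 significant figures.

Trapezoidal AUC_0→13:
  [0→4]: (1.18+0.61)/2 × 4 = 3.58
  [4→10]: (0.61+0.23)/2 × 6 = 2.52
  [10→13]: (0.23+0.14)/2 × 3 = 0.555
  Sum = 6.655 mg/L·hr
Extrapolated tail: C_last / k_e = 0.14 / 0.166 = 0.843
AUC_0→∞ = 6.655 + 0.843 = 7.498 mg/L·hr

AUC = 7.50 mg/L·hr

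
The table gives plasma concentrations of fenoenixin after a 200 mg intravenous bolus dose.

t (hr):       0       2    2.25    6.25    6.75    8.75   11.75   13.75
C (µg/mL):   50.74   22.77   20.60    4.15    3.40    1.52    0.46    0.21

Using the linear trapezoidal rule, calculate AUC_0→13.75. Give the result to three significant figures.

Trapezoidal AUC_0→13.75:
  [0→2]: (50.74+22.77)/2 × 2 = 73.51
  [2→2.25]: (22.77+20.60)/2 × 0.25 = 5.42125
  [2.25→6.25]: (20.60+4.15)/2 × 4 = 49.5
  [6.25→6.75]: (4.15+3.40)/2 × 0.5 = 1.8875
  [6.75→8.75]: (3.40+1.52)/2 × 2 = 4.92
  [8.75→11.75]: (1.52+0.46)/2 × 3 = 2.97
  [11.75→13.75]: (0.46+0.21)/2 × 2 = 0.67
  Sum = 138.87875 µg/mL·hr

AUC = 139 µg/mL·hr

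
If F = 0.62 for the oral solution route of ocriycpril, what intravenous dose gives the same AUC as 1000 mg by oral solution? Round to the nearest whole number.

Systemic exposure from an extravascular dose = F × D_ev, so the equivalent IV dose is F × D_ev.
D_iv = F × D_ev = 0.62 × 1000 = 620 mg

D_iv = 620 mg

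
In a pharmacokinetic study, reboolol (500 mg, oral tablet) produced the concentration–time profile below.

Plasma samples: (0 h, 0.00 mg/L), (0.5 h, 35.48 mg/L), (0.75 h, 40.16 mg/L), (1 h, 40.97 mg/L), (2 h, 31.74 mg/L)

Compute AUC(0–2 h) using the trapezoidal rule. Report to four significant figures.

Trapezoidal AUC_0→2:
  [0→0.5]: (0.00+35.48)/2 × 0.5 = 8.87
  [0.5→0.75]: (35.48+40.16)/2 × 0.25 = 9.455
  [0.75→1]: (40.16+40.97)/2 × 0.25 = 10.14125
  [1→2]: (40.97+31.74)/2 × 1 = 36.355
  Sum = 64.82125 mg/L·h

AUC = 64.82 mg/L·h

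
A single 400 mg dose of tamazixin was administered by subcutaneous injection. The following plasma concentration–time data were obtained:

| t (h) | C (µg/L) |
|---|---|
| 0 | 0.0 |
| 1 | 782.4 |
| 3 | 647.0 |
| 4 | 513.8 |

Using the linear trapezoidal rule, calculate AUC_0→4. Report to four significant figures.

AUC = 2401 µg/L·h

Trapezoidal AUC_0→4:
  [0→1]: (0.0+782.4)/2 × 1 = 391.2
  [1→3]: (782.4+647.0)/2 × 2 = 1429.4
  [3→4]: (647.0+513.8)/2 × 1 = 580.4
  Sum = 2401.0 µg/L·h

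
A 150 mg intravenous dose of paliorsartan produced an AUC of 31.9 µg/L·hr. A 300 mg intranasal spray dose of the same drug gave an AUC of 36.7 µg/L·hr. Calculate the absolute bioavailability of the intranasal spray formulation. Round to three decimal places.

F = (AUC_ev / D_ev) / (AUC_iv / D_iv)
  = (36.7/300) / (31.9/150)
  = 0.122333 / 0.212667 = 0.5752

F = 0.575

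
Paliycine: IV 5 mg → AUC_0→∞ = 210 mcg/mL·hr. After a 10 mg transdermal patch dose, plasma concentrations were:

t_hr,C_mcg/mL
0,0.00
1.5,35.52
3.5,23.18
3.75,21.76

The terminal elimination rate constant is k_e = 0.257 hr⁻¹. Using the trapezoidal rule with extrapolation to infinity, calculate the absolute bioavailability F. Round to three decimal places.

F = 0.418

Trapezoidal AUC_0→3.75 (transdermal patch):
  [0→1.5]: (0.00+35.52)/2 × 1.5 = 26.64
  [1.5→3.5]: (35.52+23.18)/2 × 2 = 58.7
  [3.5→3.75]: (23.18+21.76)/2 × 0.25 = 5.6175
  Sum = 90.9575 mcg/mL·hr
Tail: C_last/k_e = 21.76/0.257 = 84.669
AUC_0→∞ (transdermal patch) = 90.9575 + 84.669 = 175.6265 mcg/mL·hr
F = (AUC_ev/D_ev)/(AUC_iv/D_iv) = (175.6265/10)/(210/5) = 17.56265/42 = 0.4182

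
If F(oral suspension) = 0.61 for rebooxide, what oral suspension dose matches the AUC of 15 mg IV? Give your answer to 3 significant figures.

D_oral = 24.6 mg

For equal systemic exposure: F × D_ev = D_iv
D_ev = D_iv / F = 15 / 0.61 = 24.5902 mg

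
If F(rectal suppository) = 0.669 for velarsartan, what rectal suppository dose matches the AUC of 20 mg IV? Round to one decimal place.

D_rectal = 29.9 mg

For equal systemic exposure: F × D_ev = D_iv
D_ev = D_iv / F = 20 / 0.669 = 29.8954 mg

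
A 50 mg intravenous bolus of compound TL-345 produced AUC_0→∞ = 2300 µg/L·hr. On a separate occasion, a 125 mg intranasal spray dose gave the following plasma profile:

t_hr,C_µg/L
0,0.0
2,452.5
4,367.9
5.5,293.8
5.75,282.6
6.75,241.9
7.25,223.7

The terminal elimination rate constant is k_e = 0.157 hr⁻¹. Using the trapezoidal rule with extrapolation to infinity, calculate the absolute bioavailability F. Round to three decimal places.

F = 0.634

Trapezoidal AUC_0→7.25 (intranasal spray):
  [0→2]: (0.0+452.5)/2 × 2 = 452.5
  [2→4]: (452.5+367.9)/2 × 2 = 820.4
  [4→5.5]: (367.9+293.8)/2 × 1.5 = 496.275
  [5.5→5.75]: (293.8+282.6)/2 × 0.25 = 72.05
  [5.75→6.75]: (282.6+241.9)/2 × 1 = 262.25
  [6.75→7.25]: (241.9+223.7)/2 × 0.5 = 116.4
  Sum = 2219.875 µg/L·hr
Tail: C_last/k_e = 223.7/0.157 = 1424.841
AUC_0→∞ (intranasal spray) = 2219.875 + 1424.841 = 3644.716 µg/L·hr
F = (AUC_ev/D_ev)/(AUC_iv/D_iv) = (3644.716/125)/(2300/50) = 29.157728/46 = 0.6339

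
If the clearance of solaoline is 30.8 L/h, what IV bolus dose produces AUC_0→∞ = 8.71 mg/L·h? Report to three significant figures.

Dose_iv = CL × AUC_0→∞
     = 30.8 × 8.71 = 268.268 mg

Dose = 268 mg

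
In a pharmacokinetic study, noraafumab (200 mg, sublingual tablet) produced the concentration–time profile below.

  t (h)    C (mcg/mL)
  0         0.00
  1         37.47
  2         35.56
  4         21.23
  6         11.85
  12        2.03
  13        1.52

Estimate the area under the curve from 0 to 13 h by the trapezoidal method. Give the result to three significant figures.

Trapezoidal AUC_0→13:
  [0→1]: (0.00+37.47)/2 × 1 = 18.735
  [1→2]: (37.47+35.56)/2 × 1 = 36.515
  [2→4]: (35.56+21.23)/2 × 2 = 56.79
  [4→6]: (21.23+11.85)/2 × 2 = 33.08
  [6→12]: (11.85+2.03)/2 × 6 = 41.64
  [12→13]: (2.03+1.52)/2 × 1 = 1.775
  Sum = 188.535 mcg/mL·h

AUC = 189 mcg/mL·h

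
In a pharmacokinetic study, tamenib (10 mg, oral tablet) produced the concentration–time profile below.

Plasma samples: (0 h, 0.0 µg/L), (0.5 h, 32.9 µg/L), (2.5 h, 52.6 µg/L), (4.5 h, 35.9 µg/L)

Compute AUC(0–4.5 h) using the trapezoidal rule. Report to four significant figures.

AUC = 182.2 µg/L·h

Trapezoidal AUC_0→4.5:
  [0→0.5]: (0.0+32.9)/2 × 0.5 = 8.225
  [0.5→2.5]: (32.9+52.6)/2 × 2 = 85.5
  [2.5→4.5]: (52.6+35.9)/2 × 2 = 88.5
  Sum = 182.225 µg/L·h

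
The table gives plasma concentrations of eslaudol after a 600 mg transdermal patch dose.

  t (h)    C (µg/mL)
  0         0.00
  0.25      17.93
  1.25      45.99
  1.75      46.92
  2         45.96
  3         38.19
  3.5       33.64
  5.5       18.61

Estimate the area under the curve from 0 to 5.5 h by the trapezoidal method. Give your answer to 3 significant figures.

AUC = 181 µg/mL·h

Trapezoidal AUC_0→5.5:
  [0→0.25]: (0.00+17.93)/2 × 0.25 = 2.24125
  [0.25→1.25]: (17.93+45.99)/2 × 1 = 31.96
  [1.25→1.75]: (45.99+46.92)/2 × 0.5 = 23.2275
  [1.75→2]: (46.92+45.96)/2 × 0.25 = 11.61
  [2→3]: (45.96+38.19)/2 × 1 = 42.075
  [3→3.5]: (38.19+33.64)/2 × 0.5 = 17.9575
  [3.5→5.5]: (33.64+18.61)/2 × 2 = 52.25
  Sum = 181.32125 µg/mL·h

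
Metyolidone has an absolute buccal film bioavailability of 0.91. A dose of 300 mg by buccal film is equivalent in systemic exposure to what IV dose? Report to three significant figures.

D_iv = 273 mg

Systemic exposure from an extravascular dose = F × D_ev, so the equivalent IV dose is F × D_ev.
D_iv = F × D_ev = 0.91 × 300 = 273 mg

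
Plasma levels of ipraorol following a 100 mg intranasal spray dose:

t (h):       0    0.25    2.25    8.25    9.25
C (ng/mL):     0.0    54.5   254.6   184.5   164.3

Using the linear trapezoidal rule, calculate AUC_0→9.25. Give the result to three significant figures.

AUC = 1810 ng/mL·h

Trapezoidal AUC_0→9.25:
  [0→0.25]: (0.0+54.5)/2 × 0.25 = 6.8125
  [0.25→2.25]: (54.5+254.6)/2 × 2 = 309.1
  [2.25→8.25]: (254.6+184.5)/2 × 6 = 1317.3
  [8.25→9.25]: (184.5+164.3)/2 × 1 = 174.4
  Sum = 1807.6125 ng/mL·h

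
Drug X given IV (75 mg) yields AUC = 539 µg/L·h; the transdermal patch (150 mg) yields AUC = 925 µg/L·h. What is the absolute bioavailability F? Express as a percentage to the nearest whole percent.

F = (AUC_ev / D_ev) / (AUC_iv / D_iv)
  = (925/150) / (539/75)
  = 6.16667 / 7.18667 = 0.8581
  = 85.81%

F = 86%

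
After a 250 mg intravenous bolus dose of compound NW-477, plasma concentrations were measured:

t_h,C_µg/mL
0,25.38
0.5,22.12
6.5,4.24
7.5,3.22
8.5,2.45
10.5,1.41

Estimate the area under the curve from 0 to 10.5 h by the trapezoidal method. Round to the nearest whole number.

AUC = 101 µg/mL·h

Trapezoidal AUC_0→10.5:
  [0→0.5]: (25.38+22.12)/2 × 0.5 = 11.875
  [0.5→6.5]: (22.12+4.24)/2 × 6 = 79.08
  [6.5→7.5]: (4.24+3.22)/2 × 1 = 3.73
  [7.5→8.5]: (3.22+2.45)/2 × 1 = 2.835
  [8.5→10.5]: (2.45+1.41)/2 × 2 = 3.86
  Sum = 101.38 µg/mL·h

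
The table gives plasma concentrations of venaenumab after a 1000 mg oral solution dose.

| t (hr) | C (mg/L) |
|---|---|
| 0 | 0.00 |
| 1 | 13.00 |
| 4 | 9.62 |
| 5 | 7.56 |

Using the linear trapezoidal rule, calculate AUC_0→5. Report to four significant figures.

Trapezoidal AUC_0→5:
  [0→1]: (0.00+13.00)/2 × 1 = 6.5
  [1→4]: (13.00+9.62)/2 × 3 = 33.93
  [4→5]: (9.62+7.56)/2 × 1 = 8.59
  Sum = 49.02 mg/L·hr

AUC = 49.02 mg/L·hr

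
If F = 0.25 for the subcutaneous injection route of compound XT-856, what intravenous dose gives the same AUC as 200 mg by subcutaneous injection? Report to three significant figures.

D_iv = 50.0 mg

Systemic exposure from an extravascular dose = F × D_ev, so the equivalent IV dose is F × D_ev.
D_iv = F × D_ev = 0.25 × 200 = 50 mg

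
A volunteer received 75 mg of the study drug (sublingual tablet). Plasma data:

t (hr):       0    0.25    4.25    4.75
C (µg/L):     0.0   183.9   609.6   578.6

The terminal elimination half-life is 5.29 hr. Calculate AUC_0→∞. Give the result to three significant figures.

Trapezoidal AUC_0→4.75:
  [0→0.25]: (0.0+183.9)/2 × 0.25 = 22.9875
  [0.25→4.25]: (183.9+609.6)/2 × 4 = 1587.0
  [4.25→4.75]: (609.6+578.6)/2 × 0.5 = 297.05
  Sum = 1907.0375 µg/L·hr
k_e = ln2 / t½ = 0.693147 / 5.29 = 0.1310 hr^-1
Extrapolated tail: C_last / k_e = 578.6 / 0.131 = 4416.794
AUC_0→∞ = 1907.0375 + 4416.794 = 6323.8315 µg/L·hr

AUC = 6320 µg/L·hr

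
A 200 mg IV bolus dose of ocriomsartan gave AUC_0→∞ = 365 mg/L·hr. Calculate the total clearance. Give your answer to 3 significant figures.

CL = Dose_iv / AUC_0→∞
   = 200 / 365 = 0.547945 L/hr

CL = 0.548 L/hr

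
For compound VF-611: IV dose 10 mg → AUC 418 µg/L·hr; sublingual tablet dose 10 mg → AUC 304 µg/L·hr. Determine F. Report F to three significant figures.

F = (AUC_ev / D_ev) / (AUC_iv / D_iv)
  = (304/10) / (418/10)
  = 30.4 / 41.8 = 0.7273

F = 0.727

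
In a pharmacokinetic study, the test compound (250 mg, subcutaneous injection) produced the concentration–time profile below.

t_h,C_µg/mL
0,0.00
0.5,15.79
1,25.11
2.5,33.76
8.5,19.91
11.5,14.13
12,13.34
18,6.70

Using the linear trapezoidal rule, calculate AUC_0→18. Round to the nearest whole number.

AUC = 337 µg/mL·h

Trapezoidal AUC_0→18:
  [0→0.5]: (0.00+15.79)/2 × 0.5 = 3.9475
  [0.5→1]: (15.79+25.11)/2 × 0.5 = 10.225
  [1→2.5]: (25.11+33.76)/2 × 1.5 = 44.1525
  [2.5→8.5]: (33.76+19.91)/2 × 6 = 161.01
  [8.5→11.5]: (19.91+14.13)/2 × 3 = 51.06
  [11.5→12]: (14.13+13.34)/2 × 0.5 = 6.8675
  [12→18]: (13.34+6.70)/2 × 6 = 60.12
  Sum = 337.3825 µg/mL·h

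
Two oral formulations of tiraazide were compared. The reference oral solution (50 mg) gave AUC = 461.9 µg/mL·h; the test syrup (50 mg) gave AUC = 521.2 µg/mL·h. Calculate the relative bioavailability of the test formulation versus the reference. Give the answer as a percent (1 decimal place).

F_rel = (AUC_test/D_test) / (AUC_ref/D_ref)
      = (521.2/50) / (461.9/50)
      = 10.424 / 9.238 = 1.1284 = 112.84%

F_rel = 112.8%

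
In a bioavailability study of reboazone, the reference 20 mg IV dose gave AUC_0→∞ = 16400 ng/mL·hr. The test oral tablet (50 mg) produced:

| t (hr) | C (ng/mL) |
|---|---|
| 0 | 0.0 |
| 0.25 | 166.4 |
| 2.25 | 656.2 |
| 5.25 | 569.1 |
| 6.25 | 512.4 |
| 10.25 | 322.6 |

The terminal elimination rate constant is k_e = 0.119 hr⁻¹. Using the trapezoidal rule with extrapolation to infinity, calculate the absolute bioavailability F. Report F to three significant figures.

Trapezoidal AUC_0→10.25 (oral tablet):
  [0→0.25]: (0.0+166.4)/2 × 0.25 = 20.8
  [0.25→2.25]: (166.4+656.2)/2 × 2 = 822.6
  [2.25→5.25]: (656.2+569.1)/2 × 3 = 1837.95
  [5.25→6.25]: (569.1+512.4)/2 × 1 = 540.75
  [6.25→10.25]: (512.4+322.6)/2 × 4 = 1670.0
  Sum = 4892.1 ng/mL·hr
Tail: C_last/k_e = 322.6/0.119 = 2710.924
AUC_0→∞ (oral tablet) = 4892.1 + 2710.924 = 7603.024 ng/mL·hr
F = (AUC_ev/D_ev)/(AUC_iv/D_iv) = (7603.024/50)/(16400/20) = 152.06048/820 = 0.1854

F = 0.185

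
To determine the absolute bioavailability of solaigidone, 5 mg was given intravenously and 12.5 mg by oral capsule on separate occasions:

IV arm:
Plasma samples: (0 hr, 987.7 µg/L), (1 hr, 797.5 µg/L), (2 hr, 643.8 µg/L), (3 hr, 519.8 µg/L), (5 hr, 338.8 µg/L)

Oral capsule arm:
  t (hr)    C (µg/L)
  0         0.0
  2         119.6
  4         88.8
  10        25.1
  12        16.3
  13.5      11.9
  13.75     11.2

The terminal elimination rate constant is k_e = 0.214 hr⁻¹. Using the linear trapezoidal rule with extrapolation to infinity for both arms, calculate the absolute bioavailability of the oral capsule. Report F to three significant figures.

Trapezoidal AUC_0→5 (IV):
  [0→1]: (987.7+797.5)/2 × 1 = 892.6
  [1→2]: (797.5+643.8)/2 × 1 = 720.65
  [2→3]: (643.8+519.8)/2 × 1 = 581.8
  [3→5]: (519.8+338.8)/2 × 2 = 858.6
  Sum = 3053.65 µg/L·hr
IV tail: 338.8/0.214 = 1583.178; AUC_iv,0→∞ = 3053.65 + 1583.178 = 4636.828 µg/L·hr
Trapezoidal AUC_0→13.75 (oral capsule):
  [0→2]: (0.0+119.6)/2 × 2 = 119.6
  [2→4]: (119.6+88.8)/2 × 2 = 208.4
  [4→10]: (88.8+25.1)/2 × 6 = 341.7
  [10→12]: (25.1+16.3)/2 × 2 = 41.4
  [12→13.5]: (16.3+11.9)/2 × 1.5 = 21.15
  [13.5→13.75]: (11.9+11.2)/2 × 0.25 = 2.8875
  Sum = 735.1375 µg/L·hr
oral capsule tail: 11.2/0.214 = 52.336; AUC_ev,0→∞ = 735.1375 + 52.336 = 787.4735 µg/L·hr
F = (AUC_ev/D_ev)/(AUC_iv/D_iv) = (787.4735/12.5)/(4636.828/5) = 62.99788/927.3656 = 0.0679

F = 0.0679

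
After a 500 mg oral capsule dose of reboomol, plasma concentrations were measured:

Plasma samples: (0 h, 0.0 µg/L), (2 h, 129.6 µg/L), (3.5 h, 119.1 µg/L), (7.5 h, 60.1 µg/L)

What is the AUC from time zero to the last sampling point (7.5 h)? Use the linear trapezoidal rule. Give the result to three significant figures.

Trapezoidal AUC_0→7.5:
  [0→2]: (0.0+129.6)/2 × 2 = 129.6
  [2→3.5]: (129.6+119.1)/2 × 1.5 = 186.525
  [3.5→7.5]: (119.1+60.1)/2 × 4 = 358.4
  Sum = 674.525 µg/L·h

AUC = 675 µg/L·h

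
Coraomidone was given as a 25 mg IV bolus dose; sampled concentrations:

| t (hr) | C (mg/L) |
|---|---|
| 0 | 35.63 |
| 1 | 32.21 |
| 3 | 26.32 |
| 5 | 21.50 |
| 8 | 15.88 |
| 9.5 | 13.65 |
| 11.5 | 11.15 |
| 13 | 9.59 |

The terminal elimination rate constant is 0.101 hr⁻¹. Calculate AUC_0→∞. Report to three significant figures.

AUC = 354 mg/L·hr

Trapezoidal AUC_0→13:
  [0→1]: (35.63+32.21)/2 × 1 = 33.92
  [1→3]: (32.21+26.32)/2 × 2 = 58.53
  [3→5]: (26.32+21.50)/2 × 2 = 47.82
  [5→8]: (21.50+15.88)/2 × 3 = 56.07
  [8→9.5]: (15.88+13.65)/2 × 1.5 = 22.1475
  [9.5→11.5]: (13.65+11.15)/2 × 2 = 24.8
  [11.5→13]: (11.15+9.59)/2 × 1.5 = 15.555
  Sum = 258.8425 mg/L·hr
Extrapolated tail: C_last / k_e = 9.59 / 0.101 = 94.950
AUC_0→∞ = 258.8425 + 94.950 = 353.7925 mg/L·hr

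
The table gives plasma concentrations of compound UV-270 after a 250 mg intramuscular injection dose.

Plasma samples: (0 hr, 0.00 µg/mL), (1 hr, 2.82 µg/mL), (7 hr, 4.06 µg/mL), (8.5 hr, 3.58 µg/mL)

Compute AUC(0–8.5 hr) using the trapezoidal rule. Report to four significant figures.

Trapezoidal AUC_0→8.5:
  [0→1]: (0.00+2.82)/2 × 1 = 1.41
  [1→7]: (2.82+4.06)/2 × 6 = 20.64
  [7→8.5]: (4.06+3.58)/2 × 1.5 = 5.73
  Sum = 27.78 µg/mL·hr

AUC = 27.78 µg/mL·hr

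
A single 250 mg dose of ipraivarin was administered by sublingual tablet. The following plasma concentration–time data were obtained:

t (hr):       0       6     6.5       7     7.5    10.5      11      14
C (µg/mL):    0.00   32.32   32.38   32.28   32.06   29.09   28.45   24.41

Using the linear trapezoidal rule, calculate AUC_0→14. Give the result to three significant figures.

Trapezoidal AUC_0→14:
  [0→6]: (0.00+32.32)/2 × 6 = 96.96
  [6→6.5]: (32.32+32.38)/2 × 0.5 = 16.175
  [6.5→7]: (32.38+32.28)/2 × 0.5 = 16.165
  [7→7.5]: (32.28+32.06)/2 × 0.5 = 16.085
  [7.5→10.5]: (32.06+29.09)/2 × 3 = 91.725
  [10.5→11]: (29.09+28.45)/2 × 0.5 = 14.385
  [11→14]: (28.45+24.41)/2 × 3 = 79.29
  Sum = 330.785 µg/mL·hr

AUC = 331 µg/mL·hr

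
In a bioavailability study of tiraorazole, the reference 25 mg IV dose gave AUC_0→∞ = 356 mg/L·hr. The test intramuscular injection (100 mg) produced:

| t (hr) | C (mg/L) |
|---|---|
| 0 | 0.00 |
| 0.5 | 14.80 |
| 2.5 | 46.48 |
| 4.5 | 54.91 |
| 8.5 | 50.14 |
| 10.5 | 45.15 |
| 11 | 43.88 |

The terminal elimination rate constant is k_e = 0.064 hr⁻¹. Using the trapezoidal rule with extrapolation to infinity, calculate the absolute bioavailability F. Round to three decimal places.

F = 0.828

Trapezoidal AUC_0→11 (intramuscular injection):
  [0→0.5]: (0.00+14.80)/2 × 0.5 = 3.7
  [0.5→2.5]: (14.80+46.48)/2 × 2 = 61.28
  [2.5→4.5]: (46.48+54.91)/2 × 2 = 101.39
  [4.5→8.5]: (54.91+50.14)/2 × 4 = 210.1
  [8.5→10.5]: (50.14+45.15)/2 × 2 = 95.29
  [10.5→11]: (45.15+43.88)/2 × 0.5 = 22.2575
  Sum = 494.0175 mg/L·hr
Tail: C_last/k_e = 43.88/0.064 = 685.625
AUC_0→∞ (intramuscular injection) = 494.0175 + 685.625 = 1179.6425 mg/L·hr
F = (AUC_ev/D_ev)/(AUC_iv/D_iv) = (1179.6425/100)/(356/25) = 11.796425/14.24 = 0.8284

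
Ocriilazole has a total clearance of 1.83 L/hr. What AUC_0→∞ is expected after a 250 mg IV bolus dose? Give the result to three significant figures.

AUC = 137 mg/L·hr

AUC_0→∞ = Dose_iv / CL
        = 250 / 1.83 = 136.612 mg/L·hr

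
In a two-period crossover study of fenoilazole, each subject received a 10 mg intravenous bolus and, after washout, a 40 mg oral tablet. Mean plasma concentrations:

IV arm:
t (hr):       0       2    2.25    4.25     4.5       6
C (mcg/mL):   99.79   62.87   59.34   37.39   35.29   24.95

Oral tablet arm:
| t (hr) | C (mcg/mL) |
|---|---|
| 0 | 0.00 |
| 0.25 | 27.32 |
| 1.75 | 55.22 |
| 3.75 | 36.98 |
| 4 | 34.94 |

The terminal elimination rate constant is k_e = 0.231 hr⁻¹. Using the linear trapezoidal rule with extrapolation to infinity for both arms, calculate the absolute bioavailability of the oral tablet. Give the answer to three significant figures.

Trapezoidal AUC_0→6 (IV):
  [0→2]: (99.79+62.87)/2 × 2 = 162.66
  [2→2.25]: (62.87+59.34)/2 × 0.25 = 15.27625
  [2.25→4.25]: (59.34+37.39)/2 × 2 = 96.73
  [4.25→4.5]: (37.39+35.29)/2 × 0.25 = 9.085
  [4.5→6]: (35.29+24.95)/2 × 1.5 = 45.18
  Sum = 328.93125 mcg/mL·hr
IV tail: 24.95/0.231 = 108.009; AUC_iv,0→∞ = 328.93125 + 108.009 = 436.94025 mcg/mL·hr
Trapezoidal AUC_0→4 (oral tablet):
  [0→0.25]: (0.00+27.32)/2 × 0.25 = 3.415
  [0.25→1.75]: (27.32+55.22)/2 × 1.5 = 61.905
  [1.75→3.75]: (55.22+36.98)/2 × 2 = 92.2
  [3.75→4]: (36.98+34.94)/2 × 0.25 = 8.99
  Sum = 166.51 mcg/mL·hr
oral tablet tail: 34.94/0.231 = 151.255; AUC_ev,0→∞ = 166.51 + 151.255 = 317.765 mcg/mL·hr
F = (AUC_ev/D_ev)/(AUC_iv/D_iv) = (317.765/40)/(436.94025/10) = 7.944125/43.694025 = 0.1818

F = 0.182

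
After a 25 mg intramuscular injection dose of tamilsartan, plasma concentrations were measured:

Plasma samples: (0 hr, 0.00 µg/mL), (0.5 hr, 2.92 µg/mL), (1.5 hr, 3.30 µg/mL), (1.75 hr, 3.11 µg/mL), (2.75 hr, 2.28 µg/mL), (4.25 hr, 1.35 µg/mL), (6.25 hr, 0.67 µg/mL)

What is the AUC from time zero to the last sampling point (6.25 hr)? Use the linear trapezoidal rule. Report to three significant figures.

AUC = 12.1 µg/mL·hr

Trapezoidal AUC_0→6.25:
  [0→0.5]: (0.00+2.92)/2 × 0.5 = 0.73
  [0.5→1.5]: (2.92+3.30)/2 × 1 = 3.11
  [1.5→1.75]: (3.30+3.11)/2 × 0.25 = 0.80125
  [1.75→2.75]: (3.11+2.28)/2 × 1 = 2.695
  [2.75→4.25]: (2.28+1.35)/2 × 1.5 = 2.7225
  [4.25→6.25]: (1.35+0.67)/2 × 2 = 2.02
  Sum = 12.07875 µg/mL·hr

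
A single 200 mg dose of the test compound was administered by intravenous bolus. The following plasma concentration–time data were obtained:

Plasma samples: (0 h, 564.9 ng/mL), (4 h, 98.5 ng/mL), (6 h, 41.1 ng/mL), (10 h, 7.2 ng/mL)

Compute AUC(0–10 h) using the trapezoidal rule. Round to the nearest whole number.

Trapezoidal AUC_0→10:
  [0→4]: (564.9+98.5)/2 × 4 = 1326.8
  [4→6]: (98.5+41.1)/2 × 2 = 139.6
  [6→10]: (41.1+7.2)/2 × 4 = 96.6
  Sum = 1563.0 ng/mL·h

AUC = 1563 ng/mL·h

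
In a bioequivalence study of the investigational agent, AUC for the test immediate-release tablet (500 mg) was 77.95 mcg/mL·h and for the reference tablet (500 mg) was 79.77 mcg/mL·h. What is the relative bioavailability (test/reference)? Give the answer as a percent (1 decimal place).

F_rel = 97.7%

F_rel = (AUC_test/D_test) / (AUC_ref/D_ref)
      = (77.95/500) / (79.77/500)
      = 0.1559 / 0.15954 = 0.9772 = 97.72%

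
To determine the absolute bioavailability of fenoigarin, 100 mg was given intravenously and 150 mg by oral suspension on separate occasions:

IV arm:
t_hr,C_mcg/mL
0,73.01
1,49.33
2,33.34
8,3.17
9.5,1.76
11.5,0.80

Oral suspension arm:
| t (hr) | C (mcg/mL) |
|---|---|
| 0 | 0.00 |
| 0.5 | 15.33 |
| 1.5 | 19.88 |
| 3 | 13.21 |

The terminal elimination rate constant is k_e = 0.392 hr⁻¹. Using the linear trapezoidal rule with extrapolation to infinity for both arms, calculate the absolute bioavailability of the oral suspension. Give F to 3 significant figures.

F = 0.242

Trapezoidal AUC_0→11.5 (IV):
  [0→1]: (73.01+49.33)/2 × 1 = 61.17
  [1→2]: (49.33+33.34)/2 × 1 = 41.335
  [2→8]: (33.34+3.17)/2 × 6 = 109.53
  [8→9.5]: (3.17+1.76)/2 × 1.5 = 3.6975
  [9.5→11.5]: (1.76+0.80)/2 × 2 = 2.56
  Sum = 218.2925 mcg/mL·hr
IV tail: 0.80/0.392 = 2.041; AUC_iv,0→∞ = 218.2925 + 2.041 = 220.3335 mcg/mL·hr
Trapezoidal AUC_0→3 (oral suspension):
  [0→0.5]: (0.00+15.33)/2 × 0.5 = 3.8325
  [0.5→1.5]: (15.33+19.88)/2 × 1 = 17.605
  [1.5→3]: (19.88+13.21)/2 × 1.5 = 24.8175
  Sum = 46.255 mcg/mL·hr
oral suspension tail: 13.21/0.392 = 33.699; AUC_ev,0→∞ = 46.255 + 33.699 = 79.954 mcg/mL·hr
F = (AUC_ev/D_ev)/(AUC_iv/D_iv) = (79.954/150)/(220.3335/100) = 0.533027/2.203335 = 0.2419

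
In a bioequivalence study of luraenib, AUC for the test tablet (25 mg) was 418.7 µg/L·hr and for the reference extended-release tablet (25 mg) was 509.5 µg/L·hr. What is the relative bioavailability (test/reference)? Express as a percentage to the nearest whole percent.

F_rel = (AUC_test/D_test) / (AUC_ref/D_ref)
      = (418.7/25) / (509.5/25)
      = 16.748 / 20.38 = 0.8218 = 82.18%

F_rel = 82%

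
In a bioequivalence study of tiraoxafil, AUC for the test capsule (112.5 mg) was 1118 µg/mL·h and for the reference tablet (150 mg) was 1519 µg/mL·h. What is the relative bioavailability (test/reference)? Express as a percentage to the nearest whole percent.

F_rel = 98%

F_rel = (AUC_test/D_test) / (AUC_ref/D_ref)
      = (1118/112.5) / (1519/150)
      = 9.93778 / 10.1267 = 0.9813 = 98.13%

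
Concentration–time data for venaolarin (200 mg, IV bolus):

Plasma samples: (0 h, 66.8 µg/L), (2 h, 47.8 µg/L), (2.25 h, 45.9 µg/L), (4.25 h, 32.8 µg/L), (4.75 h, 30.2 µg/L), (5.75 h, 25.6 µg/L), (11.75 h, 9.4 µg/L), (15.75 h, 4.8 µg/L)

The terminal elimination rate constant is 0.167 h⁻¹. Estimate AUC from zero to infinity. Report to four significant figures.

AUC = 410.8 µg/L·h

Trapezoidal AUC_0→15.75:
  [0→2]: (66.8+47.8)/2 × 2 = 114.6
  [2→2.25]: (47.8+45.9)/2 × 0.25 = 11.7125
  [2.25→4.25]: (45.9+32.8)/2 × 2 = 78.7
  [4.25→4.75]: (32.8+30.2)/2 × 0.5 = 15.75
  [4.75→5.75]: (30.2+25.6)/2 × 1 = 27.9
  [5.75→11.75]: (25.6+9.4)/2 × 6 = 105.0
  [11.75→15.75]: (9.4+4.8)/2 × 4 = 28.4
  Sum = 382.0625 µg/L·h
Extrapolated tail: C_last / k_e = 4.8 / 0.167 = 28.743
AUC_0→∞ = 382.0625 + 28.743 = 410.8055 µg/L·h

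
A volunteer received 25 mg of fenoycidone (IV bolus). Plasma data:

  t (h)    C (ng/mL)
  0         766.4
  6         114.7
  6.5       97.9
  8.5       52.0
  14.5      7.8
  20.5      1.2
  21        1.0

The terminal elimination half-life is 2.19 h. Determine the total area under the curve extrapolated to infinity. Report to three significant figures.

Trapezoidal AUC_0→21:
  [0→6]: (766.4+114.7)/2 × 6 = 2643.3
  [6→6.5]: (114.7+97.9)/2 × 0.5 = 53.15
  [6.5→8.5]: (97.9+52.0)/2 × 2 = 149.9
  [8.5→14.5]: (52.0+7.8)/2 × 6 = 179.4
  [14.5→20.5]: (7.8+1.2)/2 × 6 = 27.0
  [20.5→21]: (1.2+1.0)/2 × 0.5 = 0.55
  Sum = 3053.3 ng/mL·h
k_e = ln2 / t½ = 0.693147 / 2.19 = 0.3165 h^-1
Extrapolated tail: C_last / k_e = 1.0 / 0.3165 = 3.160
AUC_0→∞ = 3053.3 + 3.160 = 3056.46 ng/mL·h

AUC = 3060 ng/mL·h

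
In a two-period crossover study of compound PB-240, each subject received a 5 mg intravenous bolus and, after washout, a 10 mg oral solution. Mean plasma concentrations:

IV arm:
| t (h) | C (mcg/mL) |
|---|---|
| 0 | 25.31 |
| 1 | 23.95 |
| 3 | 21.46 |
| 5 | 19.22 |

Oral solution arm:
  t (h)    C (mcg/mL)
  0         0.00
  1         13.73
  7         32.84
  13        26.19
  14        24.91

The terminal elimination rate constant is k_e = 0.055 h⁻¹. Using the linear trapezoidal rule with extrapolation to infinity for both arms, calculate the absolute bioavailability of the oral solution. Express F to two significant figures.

F = 0.87

Trapezoidal AUC_0→5 (IV):
  [0→1]: (25.31+23.95)/2 × 1 = 24.63
  [1→3]: (23.95+21.46)/2 × 2 = 45.41
  [3→5]: (21.46+19.22)/2 × 2 = 40.68
  Sum = 110.72 mcg/mL·h
IV tail: 19.22/0.055 = 349.455; AUC_iv,0→∞ = 110.72 + 349.455 = 460.175 mcg/mL·h
Trapezoidal AUC_0→14 (oral solution):
  [0→1]: (0.00+13.73)/2 × 1 = 6.865
  [1→7]: (13.73+32.84)/2 × 6 = 139.71
  [7→13]: (32.84+26.19)/2 × 6 = 177.09
  [13→14]: (26.19+24.91)/2 × 1 = 25.55
  Sum = 349.215 mcg/mL·h
oral solution tail: 24.91/0.055 = 452.909; AUC_ev,0→∞ = 349.215 + 452.909 = 802.124 mcg/mL·h
F = (AUC_ev/D_ev)/(AUC_iv/D_iv) = (802.124/10)/(460.175/5) = 80.2124/92.035 = 0.8715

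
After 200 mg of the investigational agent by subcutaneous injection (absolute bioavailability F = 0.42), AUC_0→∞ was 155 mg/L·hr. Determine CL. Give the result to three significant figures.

CL = F × Dose / AUC_0→∞
   = 0.42 × 200 / 155 = 0.541935 L/hr

CL = 0.542 L/hr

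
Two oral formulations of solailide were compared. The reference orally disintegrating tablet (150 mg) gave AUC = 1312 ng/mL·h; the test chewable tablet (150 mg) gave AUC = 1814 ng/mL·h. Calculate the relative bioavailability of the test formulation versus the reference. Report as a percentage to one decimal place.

F_rel = 138.3%

F_rel = (AUC_test/D_test) / (AUC_ref/D_ref)
      = (1814/150) / (1312/150)
      = 12.0933 / 8.74667 = 1.3826 = 138.26%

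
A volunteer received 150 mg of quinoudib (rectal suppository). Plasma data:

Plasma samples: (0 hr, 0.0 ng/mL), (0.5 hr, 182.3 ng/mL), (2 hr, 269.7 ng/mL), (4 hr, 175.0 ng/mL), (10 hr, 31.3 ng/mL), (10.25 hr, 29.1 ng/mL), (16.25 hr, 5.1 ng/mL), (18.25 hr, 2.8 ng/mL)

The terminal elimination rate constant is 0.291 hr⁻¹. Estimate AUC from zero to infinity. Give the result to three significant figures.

Trapezoidal AUC_0→18.25:
  [0→0.5]: (0.0+182.3)/2 × 0.5 = 45.575
  [0.5→2]: (182.3+269.7)/2 × 1.5 = 339.0
  [2→4]: (269.7+175.0)/2 × 2 = 444.7
  [4→10]: (175.0+31.3)/2 × 6 = 618.9
  [10→10.25]: (31.3+29.1)/2 × 0.25 = 7.55
  [10.25→16.25]: (29.1+5.1)/2 × 6 = 102.6
  [16.25→18.25]: (5.1+2.8)/2 × 2 = 7.9
  Sum = 1566.225 ng/mL·hr
Extrapolated tail: C_last / k_e = 2.8 / 0.291 = 9.622
AUC_0→∞ = 1566.225 + 9.622 = 1575.847 ng/mL·hr

AUC = 1580 ng/mL·hr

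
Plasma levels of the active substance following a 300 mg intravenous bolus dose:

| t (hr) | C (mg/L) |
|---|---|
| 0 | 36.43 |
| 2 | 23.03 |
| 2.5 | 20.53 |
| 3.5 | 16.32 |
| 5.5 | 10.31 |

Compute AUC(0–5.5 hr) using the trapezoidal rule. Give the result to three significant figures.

AUC = 115 mg/L·hr

Trapezoidal AUC_0→5.5:
  [0→2]: (36.43+23.03)/2 × 2 = 59.46
  [2→2.5]: (23.03+20.53)/2 × 0.5 = 10.89
  [2.5→3.5]: (20.53+16.32)/2 × 1 = 18.425
  [3.5→5.5]: (16.32+10.31)/2 × 2 = 26.63
  Sum = 115.405 mg/L·hr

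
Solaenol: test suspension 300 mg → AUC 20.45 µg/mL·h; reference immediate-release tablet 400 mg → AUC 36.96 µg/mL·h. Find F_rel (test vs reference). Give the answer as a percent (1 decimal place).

F_rel = (AUC_test/D_test) / (AUC_ref/D_ref)
      = (20.45/300) / (36.96/400)
      = 0.0681667 / 0.0924 = 0.7377 = 73.77%

F_rel = 73.8%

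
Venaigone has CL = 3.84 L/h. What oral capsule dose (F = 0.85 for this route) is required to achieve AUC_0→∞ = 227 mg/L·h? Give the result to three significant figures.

Dose = CL × AUC_0→∞ / F
     = 3.84 × 227 / 0.85 = 1025.51 mg

Dose = 1030 mg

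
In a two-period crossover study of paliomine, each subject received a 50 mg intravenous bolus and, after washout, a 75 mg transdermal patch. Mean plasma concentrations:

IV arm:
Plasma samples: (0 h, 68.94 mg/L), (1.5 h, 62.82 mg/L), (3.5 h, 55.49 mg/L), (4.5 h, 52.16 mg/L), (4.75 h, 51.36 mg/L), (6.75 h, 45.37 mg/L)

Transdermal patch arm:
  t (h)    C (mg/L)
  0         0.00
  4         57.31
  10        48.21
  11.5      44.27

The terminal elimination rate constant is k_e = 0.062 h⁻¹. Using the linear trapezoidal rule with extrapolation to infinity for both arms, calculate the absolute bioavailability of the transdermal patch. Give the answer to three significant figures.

F = 0.728

Trapezoidal AUC_0→6.75 (IV):
  [0→1.5]: (68.94+62.82)/2 × 1.5 = 98.82
  [1.5→3.5]: (62.82+55.49)/2 × 2 = 118.31
  [3.5→4.5]: (55.49+52.16)/2 × 1 = 53.825
  [4.5→4.75]: (52.16+51.36)/2 × 0.25 = 12.94
  [4.75→6.75]: (51.36+45.37)/2 × 2 = 96.73
  Sum = 380.625 mg/L·h
IV tail: 45.37/0.062 = 731.774; AUC_iv,0→∞ = 380.625 + 731.774 = 1112.399 mg/L·h
Trapezoidal AUC_0→11.5 (transdermal patch):
  [0→4]: (0.00+57.31)/2 × 4 = 114.62
  [4→10]: (57.31+48.21)/2 × 6 = 316.56
  [10→11.5]: (48.21+44.27)/2 × 1.5 = 69.36
  Sum = 500.54 mg/L·h
transdermal patch tail: 44.27/0.062 = 714.032; AUC_ev,0→∞ = 500.54 + 714.032 = 1214.572 mg/L·h
F = (AUC_ev/D_ev)/(AUC_iv/D_iv) = (1214.572/75)/(1112.399/50) = 16.1943/22.24798 = 0.7279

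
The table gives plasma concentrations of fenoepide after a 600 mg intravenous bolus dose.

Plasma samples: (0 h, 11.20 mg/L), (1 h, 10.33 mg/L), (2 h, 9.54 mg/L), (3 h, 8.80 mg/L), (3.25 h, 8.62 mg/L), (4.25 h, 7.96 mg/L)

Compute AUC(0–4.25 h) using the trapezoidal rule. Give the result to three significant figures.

Trapezoidal AUC_0→4.25:
  [0→1]: (11.20+10.33)/2 × 1 = 10.765
  [1→2]: (10.33+9.54)/2 × 1 = 9.935
  [2→3]: (9.54+8.80)/2 × 1 = 9.17
  [3→3.25]: (8.80+8.62)/2 × 0.25 = 2.1775
  [3.25→4.25]: (8.62+7.96)/2 × 1 = 8.29
  Sum = 40.3375 mg/L·h

AUC = 40.3 mg/L·h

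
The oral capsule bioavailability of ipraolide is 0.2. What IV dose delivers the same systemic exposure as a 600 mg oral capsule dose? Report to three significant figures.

Systemic exposure from an extravascular dose = F × D_ev, so the equivalent IV dose is F × D_ev.
D_iv = F × D_ev = 0.2 × 600 = 120 mg

D_iv = 120 mg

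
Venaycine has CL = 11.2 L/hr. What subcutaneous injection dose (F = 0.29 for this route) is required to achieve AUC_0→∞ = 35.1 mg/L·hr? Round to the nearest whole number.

Dose = CL × AUC_0→∞ / F
     = 11.2 × 35.1 / 0.29 = 1355.59 mg

Dose = 1356 mg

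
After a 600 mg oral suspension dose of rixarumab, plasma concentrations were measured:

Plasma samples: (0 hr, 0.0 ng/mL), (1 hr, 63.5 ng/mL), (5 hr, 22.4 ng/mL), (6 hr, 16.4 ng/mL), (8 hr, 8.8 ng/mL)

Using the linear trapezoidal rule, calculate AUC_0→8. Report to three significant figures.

Trapezoidal AUC_0→8:
  [0→1]: (0.0+63.5)/2 × 1 = 31.75
  [1→5]: (63.5+22.4)/2 × 4 = 171.8
  [5→6]: (22.4+16.4)/2 × 1 = 19.4
  [6→8]: (16.4+8.8)/2 × 2 = 25.2
  Sum = 248.15 ng/mL·hr

AUC = 248 ng/mL·hr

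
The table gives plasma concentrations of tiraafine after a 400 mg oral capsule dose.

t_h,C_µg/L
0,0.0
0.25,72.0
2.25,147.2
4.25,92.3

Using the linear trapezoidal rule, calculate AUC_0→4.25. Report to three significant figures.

Trapezoidal AUC_0→4.25:
  [0→0.25]: (0.0+72.0)/2 × 0.25 = 9.0
  [0.25→2.25]: (72.0+147.2)/2 × 2 = 219.2
  [2.25→4.25]: (147.2+92.3)/2 × 2 = 239.5
  Sum = 467.7 µg/L·h

AUC = 468 µg/L·h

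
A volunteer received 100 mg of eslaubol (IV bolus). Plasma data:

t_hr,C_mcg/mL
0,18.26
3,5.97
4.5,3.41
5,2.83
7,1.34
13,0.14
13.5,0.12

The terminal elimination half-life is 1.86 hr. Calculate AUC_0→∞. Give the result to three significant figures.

Trapezoidal AUC_0→13.5:
  [0→3]: (18.26+5.97)/2 × 3 = 36.345
  [3→4.5]: (5.97+3.41)/2 × 1.5 = 7.035
  [4.5→5]: (3.41+2.83)/2 × 0.5 = 1.56
  [5→7]: (2.83+1.34)/2 × 2 = 4.17
  [7→13]: (1.34+0.14)/2 × 6 = 4.44
  [13→13.5]: (0.14+0.12)/2 × 0.5 = 0.065
  Sum = 53.615 mcg/mL·hr
k_e = ln2 / t½ = 0.693147 / 1.86 = 0.3727 hr^-1
Extrapolated tail: C_last / k_e = 0.12 / 0.3727 = 0.322
AUC_0→∞ = 53.615 + 0.322 = 53.937 mcg/mL·hr

AUC = 53.9 mcg/mL·hr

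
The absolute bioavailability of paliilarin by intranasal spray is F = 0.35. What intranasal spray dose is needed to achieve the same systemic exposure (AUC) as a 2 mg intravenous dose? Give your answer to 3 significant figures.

D_intranasal = 5.71 mg

For equal systemic exposure: F × D_ev = D_iv
D_ev = D_iv / F = 2 / 0.35 = 5.71429 mg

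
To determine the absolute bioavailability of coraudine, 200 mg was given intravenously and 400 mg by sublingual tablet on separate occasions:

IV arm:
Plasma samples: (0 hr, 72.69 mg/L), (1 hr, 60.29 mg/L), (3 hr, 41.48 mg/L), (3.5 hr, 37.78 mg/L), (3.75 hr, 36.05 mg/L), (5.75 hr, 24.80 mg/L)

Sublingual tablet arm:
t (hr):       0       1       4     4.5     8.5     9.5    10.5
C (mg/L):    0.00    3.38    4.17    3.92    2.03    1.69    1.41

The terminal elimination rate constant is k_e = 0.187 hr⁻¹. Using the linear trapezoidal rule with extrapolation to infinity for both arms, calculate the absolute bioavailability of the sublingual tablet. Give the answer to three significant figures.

Trapezoidal AUC_0→5.75 (IV):
  [0→1]: (72.69+60.29)/2 × 1 = 66.49
  [1→3]: (60.29+41.48)/2 × 2 = 101.77
  [3→3.5]: (41.48+37.78)/2 × 0.5 = 19.815
  [3.5→3.75]: (37.78+36.05)/2 × 0.25 = 9.22875
  [3.75→5.75]: (36.05+24.80)/2 × 2 = 60.85
  Sum = 258.15375 mg/L·hr
IV tail: 24.80/0.187 = 132.620; AUC_iv,0→∞ = 258.15375 + 132.620 = 390.77375 mg/L·hr
Trapezoidal AUC_0→10.5 (sublingual tablet):
  [0→1]: (0.00+3.38)/2 × 1 = 1.69
  [1→4]: (3.38+4.17)/2 × 3 = 11.325
  [4→4.5]: (4.17+3.92)/2 × 0.5 = 2.0225
  [4.5→8.5]: (3.92+2.03)/2 × 4 = 11.9
  [8.5→9.5]: (2.03+1.69)/2 × 1 = 1.86
  [9.5→10.5]: (1.69+1.41)/2 × 1 = 1.55
  Sum = 30.3475 mg/L·hr
sublingual tablet tail: 1.41/0.187 = 7.540; AUC_ev,0→∞ = 30.3475 + 7.540 = 37.8875 mg/L·hr
F = (AUC_ev/D_ev)/(AUC_iv/D_iv) = (37.8875/400)/(390.77375/200) = 0.09471875/1.95387 = 0.0485

F = 0.0485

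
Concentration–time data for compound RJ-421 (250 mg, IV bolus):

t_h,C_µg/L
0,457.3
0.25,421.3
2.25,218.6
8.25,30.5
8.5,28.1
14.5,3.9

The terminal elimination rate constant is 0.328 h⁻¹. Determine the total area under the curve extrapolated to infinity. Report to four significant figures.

Trapezoidal AUC_0→14.5:
  [0→0.25]: (457.3+421.3)/2 × 0.25 = 109.825
  [0.25→2.25]: (421.3+218.6)/2 × 2 = 639.9
  [2.25→8.25]: (218.6+30.5)/2 × 6 = 747.3
  [8.25→8.5]: (30.5+28.1)/2 × 0.25 = 7.325
  [8.5→14.5]: (28.1+3.9)/2 × 6 = 96.0
  Sum = 1600.35 µg/L·h
Extrapolated tail: C_last / k_e = 3.9 / 0.328 = 11.890
AUC_0→∞ = 1600.35 + 11.890 = 1612.24 µg/L·h

AUC = 1612 µg/L·h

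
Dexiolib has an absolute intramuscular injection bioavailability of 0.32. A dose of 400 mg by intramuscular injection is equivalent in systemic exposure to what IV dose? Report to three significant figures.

Systemic exposure from an extravascular dose = F × D_ev, so the equivalent IV dose is F × D_ev.
D_iv = F × D_ev = 0.32 × 400 = 128 mg

D_iv = 128 mg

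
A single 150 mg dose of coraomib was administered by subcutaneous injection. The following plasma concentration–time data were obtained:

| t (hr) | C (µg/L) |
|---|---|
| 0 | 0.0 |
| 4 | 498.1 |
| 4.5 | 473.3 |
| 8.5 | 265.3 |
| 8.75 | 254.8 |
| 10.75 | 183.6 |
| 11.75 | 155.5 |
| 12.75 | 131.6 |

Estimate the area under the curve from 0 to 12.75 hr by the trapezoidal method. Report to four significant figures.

Trapezoidal AUC_0→12.75:
  [0→4]: (0.0+498.1)/2 × 4 = 996.2
  [4→4.5]: (498.1+473.3)/2 × 0.5 = 242.85
  [4.5→8.5]: (473.3+265.3)/2 × 4 = 1477.2
  [8.5→8.75]: (265.3+254.8)/2 × 0.25 = 65.0125
  [8.75→10.75]: (254.8+183.6)/2 × 2 = 438.4
  [10.75→11.75]: (183.6+155.5)/2 × 1 = 169.55
  [11.75→12.75]: (155.5+131.6)/2 × 1 = 143.55
  Sum = 3532.7625 µg/L·hr

AUC = 3533 µg/L·hr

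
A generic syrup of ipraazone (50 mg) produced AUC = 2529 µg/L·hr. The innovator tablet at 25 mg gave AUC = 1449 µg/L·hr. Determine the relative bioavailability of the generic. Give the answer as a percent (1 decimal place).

F_rel = 87.3%

F_rel = (AUC_test/D_test) / (AUC_ref/D_ref)
      = (2529/50) / (1449/25)
      = 50.58 / 57.96 = 0.8727 = 87.27%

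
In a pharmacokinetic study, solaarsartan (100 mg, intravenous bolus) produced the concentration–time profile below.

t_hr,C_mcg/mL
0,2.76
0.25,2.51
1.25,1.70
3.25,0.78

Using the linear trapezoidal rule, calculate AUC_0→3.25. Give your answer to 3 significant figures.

Trapezoidal AUC_0→3.25:
  [0→0.25]: (2.76+2.51)/2 × 0.25 = 0.65875
  [0.25→1.25]: (2.51+1.70)/2 × 1 = 2.105
  [1.25→3.25]: (1.70+0.78)/2 × 2 = 2.48
  Sum = 5.24375 mcg/mL·hr

AUC = 5.24 mcg/mL·hr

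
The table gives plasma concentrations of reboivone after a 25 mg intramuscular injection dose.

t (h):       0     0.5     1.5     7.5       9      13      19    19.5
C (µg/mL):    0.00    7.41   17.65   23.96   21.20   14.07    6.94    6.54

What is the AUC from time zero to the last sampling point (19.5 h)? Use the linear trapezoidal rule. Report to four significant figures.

AUC = 310.0 µg/mL·h

Trapezoidal AUC_0→19.5:
  [0→0.5]: (0.00+7.41)/2 × 0.5 = 1.8525
  [0.5→1.5]: (7.41+17.65)/2 × 1 = 12.53
  [1.5→7.5]: (17.65+23.96)/2 × 6 = 124.83
  [7.5→9]: (23.96+21.20)/2 × 1.5 = 33.87
  [9→13]: (21.20+14.07)/2 × 4 = 70.54
  [13→19]: (14.07+6.94)/2 × 6 = 63.03
  [19→19.5]: (6.94+6.54)/2 × 0.5 = 3.37
  Sum = 310.0225 µg/mL·h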